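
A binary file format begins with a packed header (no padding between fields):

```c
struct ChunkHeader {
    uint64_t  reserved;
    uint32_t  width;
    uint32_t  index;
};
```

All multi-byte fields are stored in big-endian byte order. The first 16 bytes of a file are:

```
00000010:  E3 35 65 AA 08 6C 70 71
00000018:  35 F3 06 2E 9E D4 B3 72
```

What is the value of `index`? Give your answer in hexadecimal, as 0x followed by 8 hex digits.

`index` follows `reserved` (8 B), `width` (4 B), so it starts at offset 8 + 4 = 12 and occupies 4 bytes.
Bytes at offsets 12..15: 9E D4 B3 72.
Big-endian stores the most-significant byte at the lowest address.
The bytes are already most-significant first: 0x9ED4B372.

0x9ED4B372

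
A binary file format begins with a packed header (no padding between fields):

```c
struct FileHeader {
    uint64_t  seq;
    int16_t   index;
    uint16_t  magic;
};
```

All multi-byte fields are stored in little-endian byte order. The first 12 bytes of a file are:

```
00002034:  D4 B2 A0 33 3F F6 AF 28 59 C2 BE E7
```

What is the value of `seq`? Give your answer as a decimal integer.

`seq` is the first field, at byte offset 0, occupying 8 bytes.
Bytes at offsets 0..7: D4 B2 A0 33 3F F6 AF 28.
Little-endian: lowest address holds the least-significant byte.
Reassemble most-significant byte first: 28 AF F6 3F 33 A0 B2 D4 → 0x28AFF63F33A0B2D4.
0x28AFF63F33A0B2D4 = 2931832633751024340.

2931832633751024340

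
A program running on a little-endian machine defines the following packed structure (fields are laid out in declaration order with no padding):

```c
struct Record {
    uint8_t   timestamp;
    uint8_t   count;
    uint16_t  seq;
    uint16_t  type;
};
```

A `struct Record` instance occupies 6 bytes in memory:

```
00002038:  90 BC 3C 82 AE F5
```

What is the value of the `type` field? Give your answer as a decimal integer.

`type` follows `timestamp` (1 B), `count` (1 B), `seq` (2 B), so it starts at offset 1 + 1 + 2 = 4 and occupies 2 bytes.
Bytes at offsets 4..5: AE F5.
Little-endian: lowest address holds the least-significant byte.
Reassemble most-significant byte first: F5 AE → 0xF5AE.
0xF5AE = 62894.

62894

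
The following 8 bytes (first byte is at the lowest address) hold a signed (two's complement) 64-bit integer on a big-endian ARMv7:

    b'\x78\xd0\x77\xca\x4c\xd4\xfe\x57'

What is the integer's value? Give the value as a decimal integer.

8705589790463295063

In big-endian order the high byte comes first in memory.
The bytes are already most-significant first: 0x78D077CA4CD4FE57.
0x78D077CA4CD4FE57 = 8705589790463295063.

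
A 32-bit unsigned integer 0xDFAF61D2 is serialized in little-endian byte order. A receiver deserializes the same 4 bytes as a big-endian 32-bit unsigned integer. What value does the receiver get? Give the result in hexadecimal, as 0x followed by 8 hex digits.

Stored little-endian, the bytes at ascending addresses are D2 61 AF DF.
Read back as big-endian, the last byte is least significant, giving 0xD261AFDF.

0xD261AFDF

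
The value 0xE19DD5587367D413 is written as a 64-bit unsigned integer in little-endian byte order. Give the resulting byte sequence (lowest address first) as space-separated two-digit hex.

13 D4 67 73 58 D5 9D E1

Split into bytes (most-significant first): E1 9D D5 58 73 67 D4 13.
Little-endian stores the least-significant byte at the lowest address.
So at ascending addresses the bytes are 13 D4 67 73 58 D5 9D E1.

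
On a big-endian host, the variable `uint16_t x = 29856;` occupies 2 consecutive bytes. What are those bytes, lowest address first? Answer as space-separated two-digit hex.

29856 in hexadecimal, padded to 16 bits, is 0x74A0.
Split into bytes (most-significant first): 74 A0.
Big-endian stores the most-significant byte at the lowest address.
So the memory order matches the most-significant-first order: 74 A0.

74 A0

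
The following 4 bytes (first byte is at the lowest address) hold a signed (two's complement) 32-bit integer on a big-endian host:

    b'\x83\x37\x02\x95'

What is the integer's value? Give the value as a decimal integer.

Big-endian: lowest address holds the most-significant byte.
The bytes are already most-significant first: 0x83370295.
Top bit is set, so as a signed 32-bit value this is 0x83370295 − 2^32 = -2093546859.

-2093546859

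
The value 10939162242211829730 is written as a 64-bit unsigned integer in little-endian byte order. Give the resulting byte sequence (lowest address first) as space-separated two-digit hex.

E2 D7 66 E3 19 B6 CF 97

10939162242211829730 in hexadecimal, padded to 64 bits, is 0x97CFB619E366D7E2.
Split into bytes (most-significant first): 97 CF B6 19 E3 66 D7 E2.
In little-endian order the low byte comes first in memory.
So at ascending addresses the bytes are E2 D7 66 E3 19 B6 CF 97.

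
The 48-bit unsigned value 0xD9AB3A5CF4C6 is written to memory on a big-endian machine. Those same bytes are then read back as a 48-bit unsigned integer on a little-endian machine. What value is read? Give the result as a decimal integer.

218752821668825

Stored big-endian, the bytes at ascending addresses are D9 AB 3A 5C F4 C6.
Read back as little-endian, the first byte is least significant, giving 0xC6F45C3AABD9.
0xC6F45C3AABD9 = 218752821668825.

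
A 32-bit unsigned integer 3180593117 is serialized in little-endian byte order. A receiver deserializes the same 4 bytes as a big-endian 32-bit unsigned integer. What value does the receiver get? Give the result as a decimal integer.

3724514237

3180593117 in 32-bit hexadecimal is 0xBD93FFDD.
Stored little-endian, the bytes at ascending addresses are DD FF 93 BD.
Read back as big-endian, the last byte is least significant, giving 0xDDFF93BD.
0xDDFF93BD = 3724514237.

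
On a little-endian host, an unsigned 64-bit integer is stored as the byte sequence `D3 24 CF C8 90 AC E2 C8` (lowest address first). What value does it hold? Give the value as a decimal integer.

14475321890166482131

Little-endian stores the least-significant byte at the lowest address.
Reassemble most-significant byte first: C8 E2 AC 90 C8 CF 24 D3 → 0xC8E2AC90C8CF24D3.
0xC8E2AC90C8CF24D3 = 14475321890166482131.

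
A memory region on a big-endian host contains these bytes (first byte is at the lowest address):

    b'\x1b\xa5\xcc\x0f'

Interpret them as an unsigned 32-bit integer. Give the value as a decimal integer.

463850511

Big-endian: lowest address holds the most-significant byte.
The bytes are already most-significant first: 0x1BA5CC0F.
0x1BA5CC0F = 463850511.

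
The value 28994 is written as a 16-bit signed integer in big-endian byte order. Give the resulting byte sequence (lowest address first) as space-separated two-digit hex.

28994 in hexadecimal, padded to 16 bits, is 0x7142.
Split into bytes (most-significant first): 71 42.
Big-endian: lowest address holds the most-significant byte.
So the memory order matches the most-significant-first order: 71 42.

71 42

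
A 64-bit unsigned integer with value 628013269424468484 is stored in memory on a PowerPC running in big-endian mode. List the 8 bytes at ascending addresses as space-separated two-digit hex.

08 B7 26 BD BE 46 F2 04

628013269424468484 in hexadecimal, padded to 64 bits, is 0x08B726BDBE46F204.
Split into bytes (most-significant first): 08 B7 26 BD BE 46 F2 04.
In big-endian order the high byte comes first in memory.
So the memory order matches the most-significant-first order: 08 B7 26 BD BE 46 F2 04.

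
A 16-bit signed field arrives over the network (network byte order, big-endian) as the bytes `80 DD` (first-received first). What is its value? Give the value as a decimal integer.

In big-endian order the high byte comes first in memory.
The bytes are already most-significant first: 0x80DD.
Top bit is set, so as a signed 16-bit value this is 0x80DD − 2^16 = -32547.

-32547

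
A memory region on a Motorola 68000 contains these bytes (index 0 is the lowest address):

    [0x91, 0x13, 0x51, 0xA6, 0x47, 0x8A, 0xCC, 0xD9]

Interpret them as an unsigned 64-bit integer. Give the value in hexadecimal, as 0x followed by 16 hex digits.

0x911351A6478ACCD9

Big-endian: lowest address holds the most-significant byte.
The bytes are already most-significant first: 0x911351A6478ACCD9.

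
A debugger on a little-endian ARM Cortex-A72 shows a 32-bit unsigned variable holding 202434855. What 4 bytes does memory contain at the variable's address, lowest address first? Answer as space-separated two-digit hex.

202434855 in hexadecimal, padded to 32 bits, is 0x0C10E927.
Split into bytes (most-significant first): 0C 10 E9 27.
Little-endian stores the least-significant byte at the lowest address.
So at ascending addresses the bytes are 27 E9 10 0C.

27 E9 10 0C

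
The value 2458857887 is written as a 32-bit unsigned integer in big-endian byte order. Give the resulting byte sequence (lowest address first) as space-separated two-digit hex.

2458857887 in hexadecimal, padded to 32 bits, is 0x928F319F.
Split into bytes (most-significant first): 92 8F 31 9F.
Big-endian: lowest address holds the most-significant byte.
So the memory order matches the most-significant-first order: 92 8F 31 9F.

92 8F 31 9F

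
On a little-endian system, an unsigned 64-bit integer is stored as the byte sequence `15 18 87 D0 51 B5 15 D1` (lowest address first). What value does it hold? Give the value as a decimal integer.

15066147491433355285

In little-endian order the low byte comes first in memory.
Reassemble most-significant byte first: D1 15 B5 51 D0 87 18 15 → 0xD115B551D0871815.
0xD115B551D0871815 = 15066147491433355285.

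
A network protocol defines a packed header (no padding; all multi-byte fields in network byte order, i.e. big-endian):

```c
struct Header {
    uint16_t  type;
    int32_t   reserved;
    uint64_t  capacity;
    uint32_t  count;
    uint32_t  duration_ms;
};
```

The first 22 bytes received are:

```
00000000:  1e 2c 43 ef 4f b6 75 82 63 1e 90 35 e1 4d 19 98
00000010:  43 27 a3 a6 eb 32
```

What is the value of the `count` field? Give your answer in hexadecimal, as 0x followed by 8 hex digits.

`count` follows `type` (2 B), `reserved` (4 B), `capacity` (8 B), so it starts at offset 2 + 4 + 8 = 14 and occupies 4 bytes.
Bytes at offsets 14..17: 19 98 43 27.
Big-endian: lowest address holds the most-significant byte.
The bytes are already most-significant first: 0x19984327.

0x19984327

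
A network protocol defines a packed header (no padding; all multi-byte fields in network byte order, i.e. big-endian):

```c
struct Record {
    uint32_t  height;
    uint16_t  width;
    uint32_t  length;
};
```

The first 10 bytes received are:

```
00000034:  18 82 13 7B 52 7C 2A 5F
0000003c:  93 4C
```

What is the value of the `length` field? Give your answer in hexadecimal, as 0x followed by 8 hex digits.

`length` follows `height` (4 B), `width` (2 B), so it starts at offset 4 + 2 = 6 and occupies 4 bytes.
Bytes at offsets 6..9: 2A 5F 93 4C.
Big-endian stores the most-significant byte at the lowest address.
The bytes are already most-significant first: 0x2A5F934C.

0x2A5F934C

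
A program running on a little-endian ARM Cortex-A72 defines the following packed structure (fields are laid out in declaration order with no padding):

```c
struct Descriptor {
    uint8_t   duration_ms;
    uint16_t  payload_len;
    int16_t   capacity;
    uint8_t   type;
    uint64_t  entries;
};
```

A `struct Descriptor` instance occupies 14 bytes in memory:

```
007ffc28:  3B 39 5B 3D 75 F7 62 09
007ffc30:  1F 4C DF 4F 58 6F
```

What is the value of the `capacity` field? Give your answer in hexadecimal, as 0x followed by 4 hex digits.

`capacity` follows `duration_ms` (1 B), `payload_len` (2 B), so it starts at offset 1 + 2 = 3 and occupies 2 bytes.
Bytes at offsets 3..4: 3D 75.
In little-endian order the low byte comes first in memory.
Reassemble most-significant byte first: 75 3D → 0x753D.

0x753D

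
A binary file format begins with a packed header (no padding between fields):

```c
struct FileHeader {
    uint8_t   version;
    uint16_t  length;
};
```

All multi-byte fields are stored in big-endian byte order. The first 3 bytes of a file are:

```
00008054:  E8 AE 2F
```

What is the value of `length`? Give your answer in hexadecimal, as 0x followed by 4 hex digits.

`length` follows `version` (1 byte), so it starts at byte offset 1 and occupies 2 bytes.
Bytes at offsets 1..2: AE 2F.
Big-endian stores the most-significant byte at the lowest address.
The bytes are already most-significant first: 0xAE2F.

0xAE2F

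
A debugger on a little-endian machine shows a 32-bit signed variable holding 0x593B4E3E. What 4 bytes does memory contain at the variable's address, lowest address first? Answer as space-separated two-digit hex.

3E 4E 3B 59

Split into bytes (most-significant first): 59 3B 4E 3E.
Little-endian stores the least-significant byte at the lowest address.
So at ascending addresses the bytes are 3E 4E 3B 59.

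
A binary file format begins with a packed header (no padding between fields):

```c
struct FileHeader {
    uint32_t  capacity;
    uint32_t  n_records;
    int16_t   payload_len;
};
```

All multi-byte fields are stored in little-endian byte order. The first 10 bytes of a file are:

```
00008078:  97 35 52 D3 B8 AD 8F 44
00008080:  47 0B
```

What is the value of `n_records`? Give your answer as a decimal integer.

1150266808

`n_records` follows `capacity` (4 bytes), so it starts at byte offset 4 and occupies 4 bytes.
Bytes at offsets 4..7: B8 AD 8F 44.
Little-endian: lowest address holds the least-significant byte.
Reassemble most-significant byte first: 44 8F AD B8 → 0x448FADB8.
0x448FADB8 = 1150266808.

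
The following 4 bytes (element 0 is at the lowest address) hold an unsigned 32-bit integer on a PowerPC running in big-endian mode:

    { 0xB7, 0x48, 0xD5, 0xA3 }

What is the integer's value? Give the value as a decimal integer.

Big-endian stores the most-significant byte at the lowest address.
The bytes are already most-significant first: 0xB748D5A3.
0xB748D5A3 = 3075003811.

3075003811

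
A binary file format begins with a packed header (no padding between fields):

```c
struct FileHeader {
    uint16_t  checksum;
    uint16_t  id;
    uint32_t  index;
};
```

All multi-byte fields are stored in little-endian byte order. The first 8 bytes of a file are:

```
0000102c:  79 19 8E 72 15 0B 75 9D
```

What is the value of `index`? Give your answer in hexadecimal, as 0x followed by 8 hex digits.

`index` follows `checksum` (2 B), `id` (2 B), so it starts at offset 2 + 2 = 4 and occupies 4 bytes.
Bytes at offsets 4..7: 15 0B 75 9D.
Little-endian: lowest address holds the least-significant byte.
Reassemble most-significant byte first: 9D 75 0B 15 → 0x9D750B15.

0x9D750B15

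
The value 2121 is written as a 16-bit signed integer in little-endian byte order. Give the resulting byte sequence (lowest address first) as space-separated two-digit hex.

2121 in hexadecimal, padded to 16 bits, is 0x0849.
Split into bytes (most-significant first): 08 49.
In little-endian order the low byte comes first in memory.
So at ascending addresses the bytes are 49 08.

49 08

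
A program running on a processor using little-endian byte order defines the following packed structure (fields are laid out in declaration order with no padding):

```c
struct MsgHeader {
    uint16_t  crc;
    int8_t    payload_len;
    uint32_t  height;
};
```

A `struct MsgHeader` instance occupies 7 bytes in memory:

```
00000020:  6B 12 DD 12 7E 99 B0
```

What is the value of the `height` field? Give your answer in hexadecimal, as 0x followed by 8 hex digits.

`height` follows `crc` (2 B), `payload_len` (1 B), so it starts at offset 2 + 1 = 3 and occupies 4 bytes.
Bytes at offsets 3..6: 12 7E 99 B0.
In little-endian order the low byte comes first in memory.
Reassemble most-significant byte first: B0 99 7E 12 → 0xB0997E12.

0xB0997E12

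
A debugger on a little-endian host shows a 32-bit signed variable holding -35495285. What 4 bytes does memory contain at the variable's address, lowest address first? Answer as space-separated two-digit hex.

8B 62 E2 FD

Two's complement of -35495285 in 32 bits: 35495285 = 0x021D9D75; invert → 0xFDE2628A; add 1 → 0xFDE2628B.
Split into bytes (most-significant first): FD E2 62 8B.
Little-endian stores the least-significant byte at the lowest address.
So at ascending addresses the bytes are 8B 62 E2 FD.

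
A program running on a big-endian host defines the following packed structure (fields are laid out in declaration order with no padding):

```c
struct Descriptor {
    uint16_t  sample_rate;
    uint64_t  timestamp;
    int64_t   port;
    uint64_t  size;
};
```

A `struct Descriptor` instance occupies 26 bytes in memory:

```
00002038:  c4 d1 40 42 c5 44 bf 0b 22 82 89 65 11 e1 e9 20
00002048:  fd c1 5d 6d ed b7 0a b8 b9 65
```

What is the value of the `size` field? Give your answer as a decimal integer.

`size` follows `sample_rate` (2 B), `timestamp` (8 B), `port` (8 B), so it starts at offset 2 + 8 + 8 = 18 and occupies 8 bytes.
Bytes at offsets 18..25: 5D 6D ED B7 0A B8 B9 65.
In big-endian order the high byte comes first in memory.
The bytes are already most-significant first: 0x5D6DEDB70AB8B965.
0x5D6DEDB70AB8B965 = 6732298388403435877.

6732298388403435877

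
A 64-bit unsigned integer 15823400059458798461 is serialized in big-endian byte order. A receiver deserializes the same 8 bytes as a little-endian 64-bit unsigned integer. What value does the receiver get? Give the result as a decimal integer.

15823400059458798461 in 64-bit hexadecimal is 0xDB980284A2EFC37D.
Stored big-endian, the bytes at ascending addresses are DB 98 02 84 A2 EF C3 7D.
Read back as little-endian, the first byte is least significant, giving 0x7DC3EFA2840298DB.
0x7DC3EFA2840298DB = 9062350356478073051.

9062350356478073051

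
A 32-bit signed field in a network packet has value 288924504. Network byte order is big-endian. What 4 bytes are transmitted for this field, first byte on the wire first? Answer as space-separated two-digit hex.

288924504 in hexadecimal, padded to 32 bits, is 0x1138A358.
Split into bytes (most-significant first): 11 38 A3 58.
Big-endian: lowest address holds the most-significant byte.
So the memory order matches the most-significant-first order: 11 38 A3 58.

11 38 A3 58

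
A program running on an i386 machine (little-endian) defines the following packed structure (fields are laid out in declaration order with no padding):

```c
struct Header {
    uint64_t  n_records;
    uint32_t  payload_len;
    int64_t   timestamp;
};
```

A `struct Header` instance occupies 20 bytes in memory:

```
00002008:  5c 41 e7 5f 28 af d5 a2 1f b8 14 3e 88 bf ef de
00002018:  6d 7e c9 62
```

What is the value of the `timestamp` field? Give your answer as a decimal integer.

`timestamp` follows `n_records` (8 B), `payload_len` (4 B), so it starts at offset 8 + 4 = 12 and occupies 8 bytes.
Bytes at offsets 12..19: 88 BF EF DE 6D 7E C9 62.
Little-endian stores the least-significant byte at the lowest address.
Reassemble most-significant byte first: 62 C9 7E 6D DE EF BF 88 → 0x62C97E6DDEEFBF88.
0x62C97E6DDEEFBF88 = 7118359696392568712.

7118359696392568712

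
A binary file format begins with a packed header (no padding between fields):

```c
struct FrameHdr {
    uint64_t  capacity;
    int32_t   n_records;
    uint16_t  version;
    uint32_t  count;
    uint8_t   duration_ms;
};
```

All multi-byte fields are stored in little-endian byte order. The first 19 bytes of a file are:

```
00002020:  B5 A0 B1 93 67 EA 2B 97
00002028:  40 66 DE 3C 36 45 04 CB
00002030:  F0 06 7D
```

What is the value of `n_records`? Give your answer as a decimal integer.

1021208128

`n_records` follows `capacity` (8 bytes), so it starts at byte offset 8 and occupies 4 bytes.
Bytes at offsets 8..11: 40 66 DE 3C.
Little-endian stores the least-significant byte at the lowest address.
Reassemble most-significant byte first: 3C DE 66 40 → 0x3CDE6640.
0x3CDE6640 = 1021208128.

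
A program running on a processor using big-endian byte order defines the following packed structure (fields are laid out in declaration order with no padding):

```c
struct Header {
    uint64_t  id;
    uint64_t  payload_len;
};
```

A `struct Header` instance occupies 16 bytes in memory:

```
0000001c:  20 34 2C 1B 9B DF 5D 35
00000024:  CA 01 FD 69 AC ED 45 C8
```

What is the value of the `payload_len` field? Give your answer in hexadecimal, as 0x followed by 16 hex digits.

`payload_len` follows `id` (8 bytes), so it starts at byte offset 8 and occupies 8 bytes.
Bytes at offsets 8..15: CA 01 FD 69 AC ED 45 C8.
Big-endian stores the most-significant byte at the lowest address.
The bytes are already most-significant first: 0xCA01FD69ACED45C8.

0xCA01FD69ACED45C8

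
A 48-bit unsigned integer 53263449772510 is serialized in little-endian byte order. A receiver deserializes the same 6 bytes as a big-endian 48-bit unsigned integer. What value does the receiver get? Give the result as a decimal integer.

53263449772510 in 48-bit hexadecimal is 0x30715D00D1DE.
Stored little-endian, the bytes at ascending addresses are DE D1 00 5D 71 30.
Read back as big-endian, the last byte is least significant, giving 0xDED1005D7130.
0xDED1005D7130 = 244989235654960.

244989235654960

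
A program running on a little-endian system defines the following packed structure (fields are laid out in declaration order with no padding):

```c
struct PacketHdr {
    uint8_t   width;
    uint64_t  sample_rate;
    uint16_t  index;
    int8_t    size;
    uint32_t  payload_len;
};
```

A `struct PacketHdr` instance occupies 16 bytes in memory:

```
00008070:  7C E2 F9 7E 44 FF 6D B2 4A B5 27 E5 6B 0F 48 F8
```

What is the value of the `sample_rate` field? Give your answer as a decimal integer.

5382485447794424290

`sample_rate` follows `width` (1 byte), so it starts at byte offset 1 and occupies 8 bytes.
Bytes at offsets 1..8: E2 F9 7E 44 FF 6D B2 4A.
Little-endian: lowest address holds the least-significant byte.
Reassemble most-significant byte first: 4A B2 6D FF 44 7E F9 E2 → 0x4AB26DFF447EF9E2.
0x4AB26DFF447EF9E2 = 5382485447794424290.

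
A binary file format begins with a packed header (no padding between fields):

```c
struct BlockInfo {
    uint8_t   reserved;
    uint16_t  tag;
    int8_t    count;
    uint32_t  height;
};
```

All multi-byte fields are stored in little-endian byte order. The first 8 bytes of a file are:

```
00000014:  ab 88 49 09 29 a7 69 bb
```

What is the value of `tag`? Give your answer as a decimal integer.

18824

`tag` follows `reserved` (1 byte), so it starts at byte offset 1 and occupies 2 bytes.
Bytes at offsets 1..2: 88 49.
In little-endian order the low byte comes first in memory.
Reassemble most-significant byte first: 49 88 → 0x4988.
0x4988 = 18824.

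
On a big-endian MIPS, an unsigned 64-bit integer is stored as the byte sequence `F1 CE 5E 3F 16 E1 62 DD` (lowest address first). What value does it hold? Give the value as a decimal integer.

In big-endian order the high byte comes first in memory.
The bytes are already most-significant first: 0xF1CE5E3F16E162DD.
0xF1CE5E3F16E162DD = 17423967633402847965.

17423967633402847965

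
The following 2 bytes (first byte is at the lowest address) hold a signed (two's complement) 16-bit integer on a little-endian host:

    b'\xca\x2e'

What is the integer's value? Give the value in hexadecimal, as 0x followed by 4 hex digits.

0x2ECA

Little-endian: lowest address holds the least-significant byte.
Reassemble most-significant byte first: 2E CA → 0x2ECA.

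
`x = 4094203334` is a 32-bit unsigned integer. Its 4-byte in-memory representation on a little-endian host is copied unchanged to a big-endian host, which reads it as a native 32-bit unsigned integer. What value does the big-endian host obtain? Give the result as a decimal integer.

4094203334 in 32-bit hexadecimal is 0xF40895C6.
Stored little-endian, the bytes at ascending addresses are C6 95 08 F4.
Read back as big-endian, the last byte is least significant, giving 0xC69508F4.
0xC69508F4 = 3331655924.

3331655924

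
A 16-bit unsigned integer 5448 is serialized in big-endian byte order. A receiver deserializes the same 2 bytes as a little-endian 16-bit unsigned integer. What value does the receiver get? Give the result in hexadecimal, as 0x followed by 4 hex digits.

5448 in 16-bit hexadecimal is 0x1548.
Stored big-endian, the bytes at ascending addresses are 15 48.
Read back as little-endian, the first byte is least significant, giving 0x4815.

0x4815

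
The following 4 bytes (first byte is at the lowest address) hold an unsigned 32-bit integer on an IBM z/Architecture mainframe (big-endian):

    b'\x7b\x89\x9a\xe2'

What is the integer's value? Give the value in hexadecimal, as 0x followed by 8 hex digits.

0x7B899AE2

Big-endian stores the most-significant byte at the lowest address.
The bytes are already most-significant first: 0x7B899AE2.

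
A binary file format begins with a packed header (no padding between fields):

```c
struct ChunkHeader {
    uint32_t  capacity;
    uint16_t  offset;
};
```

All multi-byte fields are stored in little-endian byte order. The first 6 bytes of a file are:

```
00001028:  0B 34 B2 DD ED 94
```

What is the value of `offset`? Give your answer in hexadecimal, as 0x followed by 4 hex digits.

`offset` follows `capacity` (4 bytes), so it starts at byte offset 4 and occupies 2 bytes.
Bytes at offsets 4..5: ED 94.
In little-endian order the low byte comes first in memory.
Reassemble most-significant byte first: 94 ED → 0x94ED.

0x94ED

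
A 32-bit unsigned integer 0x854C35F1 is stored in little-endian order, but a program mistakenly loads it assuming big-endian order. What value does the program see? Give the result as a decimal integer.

4046802053

Stored little-endian, the bytes at ascending addresses are F1 35 4C 85.
Read back as big-endian, the last byte is least significant, giving 0xF1354C85.
0xF1354C85 = 4046802053.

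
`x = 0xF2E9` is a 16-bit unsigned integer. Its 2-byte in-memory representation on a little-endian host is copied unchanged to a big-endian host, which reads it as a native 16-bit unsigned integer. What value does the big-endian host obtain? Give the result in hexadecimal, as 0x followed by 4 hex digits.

0xE9F2

Stored little-endian, the bytes at ascending addresses are E9 F2.
Read back as big-endian, the last byte is least significant, giving 0xE9F2.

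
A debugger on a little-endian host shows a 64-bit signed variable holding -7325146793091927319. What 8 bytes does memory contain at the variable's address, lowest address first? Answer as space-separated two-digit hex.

Two's complement of -7325146793091927319 in 64 bits: 7325146793091927319 = 0x65A82632B1D60D17; invert → 0x9A57D9CD4E29F2E8; add 1 → 0x9A57D9CD4E29F2E9.
Split into bytes (most-significant first): 9A 57 D9 CD 4E 29 F2 E9.
Little-endian stores the least-significant byte at the lowest address.
So at ascending addresses the bytes are E9 F2 29 4E CD D9 57 9A.

E9 F2 29 4E CD D9 57 9A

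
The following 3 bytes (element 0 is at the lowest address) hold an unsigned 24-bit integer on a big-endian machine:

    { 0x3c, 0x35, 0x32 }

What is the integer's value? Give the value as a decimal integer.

3945778

In big-endian order the high byte comes first in memory.
The bytes are already most-significant first: 0x3C3532.
0x3C3532 = 3945778.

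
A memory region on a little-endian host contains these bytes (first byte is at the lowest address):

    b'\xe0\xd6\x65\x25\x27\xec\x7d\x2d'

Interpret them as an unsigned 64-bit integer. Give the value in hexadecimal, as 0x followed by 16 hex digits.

0x2D7DEC272565D6E0

Little-endian stores the least-significant byte at the lowest address.
Reassemble most-significant byte first: 2D 7D EC 27 25 65 D6 E0 → 0x2D7DEC272565D6E0.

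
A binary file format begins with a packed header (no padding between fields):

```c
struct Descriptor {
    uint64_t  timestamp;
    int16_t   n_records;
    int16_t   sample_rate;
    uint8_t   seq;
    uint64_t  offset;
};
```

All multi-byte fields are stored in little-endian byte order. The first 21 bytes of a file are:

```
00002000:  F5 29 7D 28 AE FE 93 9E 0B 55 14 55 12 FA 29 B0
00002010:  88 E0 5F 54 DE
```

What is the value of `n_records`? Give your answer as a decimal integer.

`n_records` follows `timestamp` (8 bytes), so it starts at byte offset 8 and occupies 2 bytes.
Bytes at offsets 8..9: 0B 55.
Little-endian: lowest address holds the least-significant byte.
Reassemble most-significant byte first: 55 0B → 0x550B.
0x550B = 21771.

21771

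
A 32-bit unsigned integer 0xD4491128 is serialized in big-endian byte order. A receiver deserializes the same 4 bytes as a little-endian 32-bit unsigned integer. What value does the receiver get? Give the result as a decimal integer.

672221652

Stored big-endian, the bytes at ascending addresses are D4 49 11 28.
Read back as little-endian, the first byte is least significant, giving 0x281149D4.
0x281149D4 = 672221652.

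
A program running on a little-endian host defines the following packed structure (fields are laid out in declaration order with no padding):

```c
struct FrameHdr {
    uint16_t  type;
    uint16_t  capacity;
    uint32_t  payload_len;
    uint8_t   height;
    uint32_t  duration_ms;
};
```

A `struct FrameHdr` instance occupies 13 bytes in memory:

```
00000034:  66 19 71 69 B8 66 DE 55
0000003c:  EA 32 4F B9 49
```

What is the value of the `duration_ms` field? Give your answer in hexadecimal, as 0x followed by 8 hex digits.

`duration_ms` follows `type` (2 B), `capacity` (2 B), `payload_len` (4 B), `height` (1 B), so it starts at offset 2 + 2 + 4 + 1 = 9 and occupies 4 bytes.
Bytes at offsets 9..12: 32 4F B9 49.
Little-endian stores the least-significant byte at the lowest address.
Reassemble most-significant byte first: 49 B9 4F 32 → 0x49B94F32.

0x49B94F32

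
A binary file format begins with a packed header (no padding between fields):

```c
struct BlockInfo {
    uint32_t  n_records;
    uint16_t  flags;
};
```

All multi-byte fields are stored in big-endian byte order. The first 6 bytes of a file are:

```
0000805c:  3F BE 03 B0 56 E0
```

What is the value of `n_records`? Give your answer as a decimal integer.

`n_records` is the first field, at byte offset 0, occupying 4 bytes.
Bytes at offsets 0..3: 3F BE 03 B0.
Big-endian: lowest address holds the most-significant byte.
The bytes are already most-significant first: 0x3FBE03B0.
0x3FBE03B0 = 1069417392.

1069417392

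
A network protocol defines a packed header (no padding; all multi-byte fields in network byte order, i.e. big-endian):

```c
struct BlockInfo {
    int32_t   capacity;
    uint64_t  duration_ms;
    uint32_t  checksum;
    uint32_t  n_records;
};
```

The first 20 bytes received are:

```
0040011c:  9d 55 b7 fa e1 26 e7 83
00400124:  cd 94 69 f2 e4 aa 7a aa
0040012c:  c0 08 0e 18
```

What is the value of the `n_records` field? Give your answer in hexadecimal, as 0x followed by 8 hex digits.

`n_records` follows `capacity` (4 B), `duration_ms` (8 B), `checksum` (4 B), so it starts at offset 4 + 8 + 4 = 16 and occupies 4 bytes.
Bytes at offsets 16..19: C0 08 0E 18.
Big-endian: lowest address holds the most-significant byte.
The bytes are already most-significant first: 0xC0080E18.

0xC0080E18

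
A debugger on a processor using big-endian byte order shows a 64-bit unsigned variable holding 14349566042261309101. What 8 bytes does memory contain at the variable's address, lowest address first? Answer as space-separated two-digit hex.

C7 23 E6 49 C5 FE 46 AD

14349566042261309101 in hexadecimal, padded to 64 bits, is 0xC723E649C5FE46AD.
Split into bytes (most-significant first): C7 23 E6 49 C5 FE 46 AD.
Big-endian stores the most-significant byte at the lowest address.
So the memory order matches the most-significant-first order: C7 23 E6 49 C5 FE 46 AD.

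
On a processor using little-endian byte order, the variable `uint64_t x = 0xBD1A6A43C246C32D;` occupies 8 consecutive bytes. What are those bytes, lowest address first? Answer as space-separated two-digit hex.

Split into bytes (most-significant first): BD 1A 6A 43 C2 46 C3 2D.
In little-endian order the low byte comes first in memory.
So at ascending addresses the bytes are 2D C3 46 C2 43 6A 1A BD.

2D C3 46 C2 43 6A 1A BD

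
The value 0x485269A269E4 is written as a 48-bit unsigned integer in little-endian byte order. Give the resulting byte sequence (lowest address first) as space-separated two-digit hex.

E4 69 A2 69 52 48

Split into bytes (most-significant first): 48 52 69 A2 69 E4.
In little-endian order the low byte comes first in memory.
So at ascending addresses the bytes are E4 69 A2 69 52 48.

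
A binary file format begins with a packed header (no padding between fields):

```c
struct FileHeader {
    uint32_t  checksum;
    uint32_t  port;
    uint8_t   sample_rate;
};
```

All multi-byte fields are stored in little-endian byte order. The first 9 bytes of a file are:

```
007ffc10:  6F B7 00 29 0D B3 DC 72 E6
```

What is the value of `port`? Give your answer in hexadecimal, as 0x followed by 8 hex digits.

`port` follows `checksum` (4 bytes), so it starts at byte offset 4 and occupies 4 bytes.
Bytes at offsets 4..7: 0D B3 DC 72.
Little-endian: lowest address holds the least-significant byte.
Reassemble most-significant byte first: 72 DC B3 0D → 0x72DCB30D.

0x72DCB30D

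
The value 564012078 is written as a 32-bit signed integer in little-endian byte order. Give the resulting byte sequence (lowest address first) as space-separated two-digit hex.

564012078 in hexadecimal, padded to 32 bits, is 0x219E242E.
Split into bytes (most-significant first): 21 9E 24 2E.
In little-endian order the low byte comes first in memory.
So at ascending addresses the bytes are 2E 24 9E 21.

2E 24 9E 21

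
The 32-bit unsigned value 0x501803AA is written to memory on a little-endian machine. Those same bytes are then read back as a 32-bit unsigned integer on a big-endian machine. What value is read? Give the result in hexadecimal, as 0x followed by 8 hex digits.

0xAA031850

Stored little-endian, the bytes at ascending addresses are AA 03 18 50.
Read back as big-endian, the last byte is least significant, giving 0xAA031850.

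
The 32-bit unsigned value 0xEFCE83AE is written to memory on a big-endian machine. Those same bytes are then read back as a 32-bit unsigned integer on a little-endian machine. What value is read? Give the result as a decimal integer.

2927873775

Stored big-endian, the bytes at ascending addresses are EF CE 83 AE.
Read back as little-endian, the first byte is least significant, giving 0xAE83CEEF.
0xAE83CEEF = 2927873775.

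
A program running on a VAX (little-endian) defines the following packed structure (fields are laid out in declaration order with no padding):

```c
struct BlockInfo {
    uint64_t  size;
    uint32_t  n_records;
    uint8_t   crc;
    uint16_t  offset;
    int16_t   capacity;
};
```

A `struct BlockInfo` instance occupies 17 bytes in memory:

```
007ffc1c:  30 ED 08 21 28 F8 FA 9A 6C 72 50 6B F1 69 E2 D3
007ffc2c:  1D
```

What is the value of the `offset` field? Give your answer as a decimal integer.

`offset` follows `size` (8 B), `n_records` (4 B), `crc` (1 B), so it starts at offset 8 + 4 + 1 = 13 and occupies 2 bytes.
Bytes at offsets 13..14: 69 E2.
Little-endian: lowest address holds the least-significant byte.
Reassemble most-significant byte first: E2 69 → 0xE269.
0xE269 = 57961.

57961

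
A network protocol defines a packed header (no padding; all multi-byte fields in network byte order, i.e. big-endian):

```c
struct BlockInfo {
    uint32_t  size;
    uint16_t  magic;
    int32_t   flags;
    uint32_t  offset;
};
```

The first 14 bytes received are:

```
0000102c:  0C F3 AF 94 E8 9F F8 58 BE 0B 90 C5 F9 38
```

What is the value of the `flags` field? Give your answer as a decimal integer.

`flags` follows `size` (4 B), `magic` (2 B), so it starts at offset 4 + 2 = 6 and occupies 4 bytes.
Bytes at offsets 6..9: F8 58 BE 0B.
Big-endian stores the most-significant byte at the lowest address.
The bytes are already most-significant first: 0xF858BE0B.
Top bit is set, so as a signed 32-bit value this is 0xF858BE0B − 2^32 = -128401909.

-128401909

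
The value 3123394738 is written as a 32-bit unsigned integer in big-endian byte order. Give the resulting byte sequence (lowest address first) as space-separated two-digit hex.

3123394738 in hexadecimal, padded to 32 bits, is 0xBA2B38B2.
Split into bytes (most-significant first): BA 2B 38 B2.
Big-endian: lowest address holds the most-significant byte.
So the memory order matches the most-significant-first order: BA 2B 38 B2.

BA 2B 38 B2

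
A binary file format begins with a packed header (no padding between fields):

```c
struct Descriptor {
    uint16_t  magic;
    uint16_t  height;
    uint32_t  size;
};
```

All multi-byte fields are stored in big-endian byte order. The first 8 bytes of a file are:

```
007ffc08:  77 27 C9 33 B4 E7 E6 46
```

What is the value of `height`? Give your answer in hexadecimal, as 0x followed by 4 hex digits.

0xC933

`height` follows `magic` (2 bytes), so it starts at byte offset 2 and occupies 2 bytes.
Bytes at offsets 2..3: C9 33.
In big-endian order the high byte comes first in memory.
The bytes are already most-significant first: 0xC933.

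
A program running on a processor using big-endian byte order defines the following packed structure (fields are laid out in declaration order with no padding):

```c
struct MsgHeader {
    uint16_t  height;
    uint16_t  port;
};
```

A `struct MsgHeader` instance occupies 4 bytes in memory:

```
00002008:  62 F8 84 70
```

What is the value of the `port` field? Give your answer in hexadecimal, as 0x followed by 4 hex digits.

0x8470

`port` follows `height` (2 bytes), so it starts at byte offset 2 and occupies 2 bytes.
Bytes at offsets 2..3: 84 70.
Big-endian stores the most-significant byte at the lowest address.
The bytes are already most-significant first: 0x8470.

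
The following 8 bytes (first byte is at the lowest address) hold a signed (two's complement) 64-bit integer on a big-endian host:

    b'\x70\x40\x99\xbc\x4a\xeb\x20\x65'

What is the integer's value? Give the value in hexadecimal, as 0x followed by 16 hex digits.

0x704099BC4AEB2065

In big-endian order the high byte comes first in memory.
The bytes are already most-significant first: 0x704099BC4AEB2065.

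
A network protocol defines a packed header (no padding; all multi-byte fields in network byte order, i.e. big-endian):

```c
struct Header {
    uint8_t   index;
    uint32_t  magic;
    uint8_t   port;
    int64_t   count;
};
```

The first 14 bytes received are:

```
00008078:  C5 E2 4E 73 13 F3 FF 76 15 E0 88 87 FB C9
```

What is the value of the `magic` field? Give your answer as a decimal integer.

`magic` follows `index` (1 byte), so it starts at byte offset 1 and occupies 4 bytes.
Bytes at offsets 1..4: E2 4E 73 13.
In big-endian order the high byte comes first in memory.
The bytes are already most-significant first: 0xE24E7313.
0xE24E7313 = 3796792083.

3796792083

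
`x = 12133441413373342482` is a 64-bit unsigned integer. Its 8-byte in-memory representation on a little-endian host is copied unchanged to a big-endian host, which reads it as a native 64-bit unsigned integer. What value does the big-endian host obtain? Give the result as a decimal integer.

1347457013212537512

12133441413373342482 in 64-bit hexadecimal is 0xA862A4AE0321B312.
Stored little-endian, the bytes at ascending addresses are 12 B3 21 03 AE A4 62 A8.
Read back as big-endian, the last byte is least significant, giving 0x12B32103AEA462A8.
0x12B32103AEA462A8 = 1347457013212537512.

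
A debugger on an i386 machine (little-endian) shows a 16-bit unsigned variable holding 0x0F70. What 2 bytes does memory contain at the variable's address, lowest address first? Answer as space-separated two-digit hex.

70 0F

Split into bytes (most-significant first): 0F 70.
In little-endian order the low byte comes first in memory.
So at ascending addresses the bytes are 70 0F.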